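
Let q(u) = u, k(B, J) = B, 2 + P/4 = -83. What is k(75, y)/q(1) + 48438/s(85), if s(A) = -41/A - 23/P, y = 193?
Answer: -5486115/47 ≈ -1.1673e+5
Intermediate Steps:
P = -340 (P = -8 + 4*(-83) = -8 - 332 = -340)
s(A) = 23/340 - 41/A (s(A) = -41/A - 23/(-340) = -41/A - 23*(-1/340) = -41/A + 23/340 = 23/340 - 41/A)
k(75, y)/q(1) + 48438/s(85) = 75/1 + 48438/(23/340 - 41/85) = 75*1 + 48438/(23/340 - 41*1/85) = 75 + 48438/(23/340 - 41/85) = 75 + 48438/(-141/340) = 75 + 48438*(-340/141) = 75 - 5489640/47 = -5486115/47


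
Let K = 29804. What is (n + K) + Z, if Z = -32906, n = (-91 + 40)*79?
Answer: -7131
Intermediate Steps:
n = -4029 (n = -51*79 = -4029)
(n + K) + Z = (-4029 + 29804) - 32906 = 25775 - 32906 = -7131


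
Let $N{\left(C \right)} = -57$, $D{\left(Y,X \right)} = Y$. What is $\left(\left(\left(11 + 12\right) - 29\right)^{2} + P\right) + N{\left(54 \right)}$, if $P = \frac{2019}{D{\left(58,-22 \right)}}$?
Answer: $\frac{801}{58} \approx 13.81$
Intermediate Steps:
$P = \frac{2019}{58} \approx 34.81$
$\left(\left(\left(11 + 12\right) - 29\right)^{2} + P\right) + N{\left(54 \right)} = \left(\left(\left(11 + 12\right) - 29\right)^{2} + \frac{2019}{58}\right) - 57 = \left(\left(23 - 29\right)^{2} + \frac{2019}{58}\right) - 57 = \left(\left(-6\right)^{2} + \frac{2019}{58}\right) - 57 = \left(36 + \frac{2019}{58}\right) - 57 = \frac{4107}{58} - 57 = \frac{801}{58}$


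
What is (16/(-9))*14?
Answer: -224/9 ≈ -24.889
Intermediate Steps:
(16/(-9))*14 = -1/9*16*14 = -16/9*14 = -224/9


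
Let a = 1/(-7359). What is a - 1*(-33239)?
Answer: 244605800/7359 ≈ 33239.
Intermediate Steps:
a = -1/7359 ≈ -0.00013589
a - 1*(-33239) = -1/7359 - 1*(-33239) = -1/7359 + 33239 = 244605800/7359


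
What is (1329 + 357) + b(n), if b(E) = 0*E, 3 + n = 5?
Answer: 1686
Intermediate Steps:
n = 2 (n = -3 + 5 = 2)
b(E) = 0
(1329 + 357) + b(n) = (1329 + 357) + 0 = 1686 + 0 = 1686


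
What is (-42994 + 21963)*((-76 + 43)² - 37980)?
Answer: 775854621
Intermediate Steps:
(-42994 + 21963)*((-76 + 43)² - 37980) = -21031*((-33)² - 37980) = -21031*(1089 - 37980) = -21031*(-36891) = 775854621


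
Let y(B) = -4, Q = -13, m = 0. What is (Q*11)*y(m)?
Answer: 572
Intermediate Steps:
(Q*11)*y(m) = -13*11*(-4) = -143*(-4) = 572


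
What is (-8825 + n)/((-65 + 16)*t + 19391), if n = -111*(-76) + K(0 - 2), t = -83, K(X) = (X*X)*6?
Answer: -365/23458 ≈ -0.015560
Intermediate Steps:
K(X) = 6*X² (K(X) = X²*6 = 6*X²)
n = 8460 (n = -111*(-76) + 6*(0 - 2)² = 8436 + 6*(-2)² = 8436 + 6*4 = 8436 + 24 = 8460)
(-8825 + n)/((-65 + 16)*t + 19391) = (-8825 + 8460)/((-65 + 16)*(-83) + 19391) = -365/(-49*(-83) + 19391) = -365/(4067 + 19391) = -365/23458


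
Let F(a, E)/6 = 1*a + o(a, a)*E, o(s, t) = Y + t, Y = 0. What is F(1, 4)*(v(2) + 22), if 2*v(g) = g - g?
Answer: 660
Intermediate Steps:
v(g) = 0 (v(g) = (g - g)/2 = (1/2)*0 = 0)
o(s, t) = t (o(s, t) = 0 + t = t)
F(a, E) = 6*a + 6*E*a (F(a, E) = 6*(1*a + a*E) = 6*(a + E*a) = 6*a + 6*E*a)
F(1, 4)*(v(2) + 22) = (6*1*(1 + 4))*(0 + 22) = (6*1*5)*22 = 30*22 = 660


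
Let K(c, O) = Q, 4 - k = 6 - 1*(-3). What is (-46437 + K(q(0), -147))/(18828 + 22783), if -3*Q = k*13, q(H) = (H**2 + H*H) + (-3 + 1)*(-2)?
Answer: -139246/124833 ≈ -1.1155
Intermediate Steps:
k = -5 (k = 4 - (6 - 1*(-3)) = 4 - (6 + 3) = 4 - 1*9 = 4 - 9 = -5)
q(H) = 4 + 2*H**2 (q(H) = (H**2 + H**2) - 2*(-2) = 2*H**2 + 4 = 4 + 2*H**2)
Q = 65/3 (Q = -(-5)*13/3 = -1/3*(-65) = 65/3 ≈ 21.667)
K(c, O) = 65/3
(-46437 + K(q(0), -147))/(18828 + 22783) = (-46437 + 65/3)/(18828 + 22783) = -139246/3/41611 = -139246/3*1/41611 = -139246/124833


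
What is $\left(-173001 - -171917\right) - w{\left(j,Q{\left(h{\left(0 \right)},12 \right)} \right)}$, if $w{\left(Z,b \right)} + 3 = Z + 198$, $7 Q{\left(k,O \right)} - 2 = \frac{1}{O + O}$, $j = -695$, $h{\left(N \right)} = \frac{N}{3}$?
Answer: $-584$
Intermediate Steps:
$h{\left(N \right)} = \frac{N}{3}$ ($h{\left(N \right)} = N \frac{1}{3} = \frac{N}{3}$)
$Q{\left(k,O \right)} = \frac{2}{7} + \frac{1}{14 O}$ ($Q{\left(k,O \right)} = \frac{2}{7} + \frac{1}{7 \left(O + O\right)} = \frac{2}{7} + \frac{1}{7 \cdot 2 O} = \frac{2}{7} + \frac{\frac{1}{2} \frac{1}{O}}{7} = \frac{2}{7} + \frac{1}{14 O}$)
$w{\left(Z,b \right)} = 195 + Z$ ($w{\left(Z,b \right)} = -3 + \left(Z + 198\right) = -3 + \left(198 + Z\right) = 195 + Z$)
$\left(-173001 - -171917\right) - w{\left(j,Q{\left(h{\left(0 \right)},12 \right)} \right)} = \left(-173001 - -171917\right) - \left(195 - 695\right) = \left(-173001 + 171917\right) - -500 = -1084 + 500 = -584$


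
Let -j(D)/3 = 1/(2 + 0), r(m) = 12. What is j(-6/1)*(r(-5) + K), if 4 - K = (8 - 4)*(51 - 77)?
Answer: -180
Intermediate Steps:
K = 108 (K = 4 - (8 - 4)*(51 - 77) = 4 - 4*(-26) = 4 - 1*(-104) = 4 + 104 = 108)
j(D) = -3/2 (j(D) = -3/(2 + 0) = -3/2)
j(-6/1)*(r(-5) + K) = -3*(12 + 108)/2 = -3/2*120 = -180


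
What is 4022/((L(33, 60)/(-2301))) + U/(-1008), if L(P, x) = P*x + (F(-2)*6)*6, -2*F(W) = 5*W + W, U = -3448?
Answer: -16182443/3843 ≈ -4210.9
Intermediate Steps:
F(W) = -3*W (F(W) = -(5*W + W)/2 = -3*W)
L(P, x) = 216 + P*x (L(P, x) = P*x + (-3*(-2)*6)*6 = P*x + (6*6)*6 = P*x + 36*6 = P*x + 216 = 216 + P*x)
4022/((L(33, 60)/(-2301))) + U/(-1008) = 4022/(((216 + 33*60)/(-2301))) - 3448/(-1008) = 4022/(((216 + 1980)*(-1/2301))) - 3448*(-1/1008) = 4022/((2196*(-1/2301))) + 431/126 = 4022/(-732/767) + 431/126 = 4022*(-767/732) + 431/126 = -1542437/366 + 431/126 = -16182443/3843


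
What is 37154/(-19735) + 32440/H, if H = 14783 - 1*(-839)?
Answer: 29891806/154150085 ≈ 0.19391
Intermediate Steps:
H = 15622 (H = 14783 + 839 = 15622)
37154/(-19735) + 32440/H = 37154/(-19735) + 32440/15622 = 37154*(-1/19735) + 32440*(1/15622) = -37154/19735 + 16220/7811 = 29891806/154150085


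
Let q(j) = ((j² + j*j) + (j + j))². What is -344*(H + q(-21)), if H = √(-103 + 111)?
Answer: -242726400 - 688*√2 ≈ -2.4273e+8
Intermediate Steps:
H = 2*√2 (H = √8 = 2*√2 ≈ 2.8284)
q(j) = (2*j + 2*j²)² (q(j) = ((j² + j²) + 2*j)² = (2*j² + 2*j)² = (2*j + 2*j²)²)
-344*(H + q(-21)) = -344*(2*√2 + 4*(-21)²*(1 - 21)²) = -344*(2*√2 + 4*441*(-20)²) = -344*(2*√2 + 4*441*400) = -344*(2*√2 + 705600) = -344*(705600 + 2*√2) = -242726400 - 688*√2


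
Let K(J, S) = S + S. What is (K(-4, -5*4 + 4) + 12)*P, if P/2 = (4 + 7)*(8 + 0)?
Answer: -3520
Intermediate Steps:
K(J, S) = 2*S
P = 176 (P = 2*((4 + 7)*(8 + 0)) = 2*(11*8) = 2*88 = 176)
(K(-4, -5*4 + 4) + 12)*P = (2*(-5*4 + 4) + 12)*176 = (2*(-20 + 4) + 12)*176 = (2*(-16) + 12)*176 = (-32 + 12)*176 = -20*176 = -3520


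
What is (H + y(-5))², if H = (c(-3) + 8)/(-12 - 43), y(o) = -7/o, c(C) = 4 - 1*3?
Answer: 4624/3025 ≈ 1.5286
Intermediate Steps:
c(C) = 1 (c(C) = 4 - 3 = 1)
H = -9/55 (H = (1 + 8)/(-12 - 43) = 9/(-55) = 9*(-1/55) = -9/55 ≈ -0.16364)
(H + y(-5))² = (-9/55 - 7/(-5))² = (-9/55 - 7*(-⅕))² = (-9/55 + 7/5)² = (68/55)² = 4624/3025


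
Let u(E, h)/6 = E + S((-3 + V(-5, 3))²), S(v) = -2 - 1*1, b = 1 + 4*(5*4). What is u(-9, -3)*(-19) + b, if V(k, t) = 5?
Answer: 1449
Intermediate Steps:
b = 81 (b = 1 + 4*20 = 1 + 80 = 81)
S(v) = -3 (S(v) = -2 - 1 = -3)
u(E, h) = -18 + 6*E (u(E, h) = 6*(E - 3) = 6*(-3 + E) = -18 + 6*E)
u(-9, -3)*(-19) + b = (-18 + 6*(-9))*(-19) + 81 = (-18 - 54)*(-19) + 81 = -72*(-19) + 81 = 1368 + 81 = 1449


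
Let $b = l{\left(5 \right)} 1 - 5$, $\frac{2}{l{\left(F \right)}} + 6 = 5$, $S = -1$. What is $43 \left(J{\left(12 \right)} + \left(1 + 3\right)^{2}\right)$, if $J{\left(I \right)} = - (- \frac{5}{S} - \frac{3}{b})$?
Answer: $\frac{3182}{7} \approx 454.57$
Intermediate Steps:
$l{\left(F \right)} = -2$ ($l{\left(F \right)} = \frac{2}{-6 + 5} = \frac{2}{-1} = 2 \left(-1\right) = -2$)
$b = -7$ ($b = \left(-2\right) 1 - 5 = -2 - 5 = -7$)
$J{\left(I \right)} = - \frac{38}{7}$ ($J{\left(I \right)} = - (- \frac{5}{-1} - \frac{3}{-7}) = - (\left(-5\right) \left(-1\right) - - \frac{3}{7}) = - (5 + \frac{3}{7}) = \left(-1\right) \frac{38}{7} = - \frac{38}{7}$)
$43 \left(J{\left(12 \right)} + \left(1 + 3\right)^{2}\right) = 43 \left(- \frac{38}{7} + \left(1 + 3\right)^{2}\right) = 43 \left(- \frac{38}{7} + 4^{2}\right) = 43 \left(- \frac{38}{7} + 16\right) = 43 \cdot \frac{74}{7} = \frac{3182}{7}$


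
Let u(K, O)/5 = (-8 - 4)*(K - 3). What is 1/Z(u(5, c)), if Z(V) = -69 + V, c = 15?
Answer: -1/189 ≈ -0.0052910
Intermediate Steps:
u(K, O) = 180 - 60*K (u(K, O) = 5*((-8 - 4)*(K - 3)) = 5*(-12*(-3 + K)) = 5*(36 - 12*K) = 180 - 60*K)
1/Z(u(5, c)) = 1/(-69 + (180 - 60*5)) = 1/(-69 + (180 - 300)) = 1/(-69 - 120) = 1/(-189) = -1/189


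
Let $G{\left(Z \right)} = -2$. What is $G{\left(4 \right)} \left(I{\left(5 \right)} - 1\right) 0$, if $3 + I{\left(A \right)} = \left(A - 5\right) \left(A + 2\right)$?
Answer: $0$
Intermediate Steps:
$I{\left(A \right)} = -3 + \left(-5 + A\right) \left(2 + A\right)$ ($I{\left(A \right)} = -3 + \left(A - 5\right) \left(A + 2\right) = -3 + \left(-5 + A\right) \left(2 + A\right)$)
$G{\left(4 \right)} \left(I{\left(5 \right)} - 1\right) 0 = - 2 \left(\left(-13 + 5^{2} - 15\right) - 1\right) 0 = - 2 \left(\left(-13 + 25 - 15\right) - 1\right) 0 = - 2 \left(-3 - 1\right) 0 = \left(-2\right) \left(-4\right) 0 = 8 \cdot 0 = 0$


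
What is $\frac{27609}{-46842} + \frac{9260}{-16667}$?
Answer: $- \frac{297972041}{260238538} \approx -1.145$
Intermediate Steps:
$\frac{27609}{-46842} + \frac{9260}{-16667} = 27609 \left(- \frac{1}{46842}\right) + 9260 \left(- \frac{1}{16667}\right) = - \frac{9203}{15614} - \frac{9260}{16667} = - \frac{297972041}{260238538}$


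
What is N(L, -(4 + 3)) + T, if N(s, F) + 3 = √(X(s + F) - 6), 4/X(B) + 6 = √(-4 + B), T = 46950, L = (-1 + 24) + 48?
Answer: 46947 + √(20 - 6*√15)/√(-3 + √15) ≈ 46947.0 + 1.9259*I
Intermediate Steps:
L = 71 (L = 23 + 48 = 71)
X(B) = 4/(-6 + √(-4 + B))
N(s, F) = -3 + √(-6 + 4/(-6 + √(-4 + F + s))) (N(s, F) = -3 + √(4/(-6 + √(-4 + (s + F))) - 6) = -3 + √(4/(-6 + √(-4 + (F + s))) - 6) = -3 + √(4/(-6 + √(-4 + F + s)) - 6) = -3 + √(-6 + 4/(-6 + √(-4 + F + s))))
N(L, -(4 + 3)) + T = (-3 + √(-6 + 4/(-6 + √(-4 - (4 + 3) + 71)))) + 46950 = (-3 + √(-6 + 4/(-6 + √(-4 - 1*7 + 71)))) + 46950 = (-3 + √(-6 + 4/(-6 + √(-4 - 7 + 71)))) + 46950 = (-3 + √(-6 + 4/(-6 + √60))) + 46950 = (-3 + √(-6 + 4/(-6 + 2*√15))) + 46950 = 46947 + √(-6 + 4/(-6 + 2*√15))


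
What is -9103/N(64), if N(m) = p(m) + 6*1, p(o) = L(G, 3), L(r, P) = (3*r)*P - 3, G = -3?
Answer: 9103/24 ≈ 379.29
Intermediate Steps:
L(r, P) = -3 + 3*P*r (L(r, P) = 3*P*r - 3 = -3 + 3*P*r)
p(o) = -30 (p(o) = -3 + 3*3*(-3) = -3 - 27 = -30)
N(m) = -24 (N(m) = -30 + 6*1 = -30 + 6 = -24)
-9103/N(64) = -9103/(-24) = -9103*(-1/24) = 9103/24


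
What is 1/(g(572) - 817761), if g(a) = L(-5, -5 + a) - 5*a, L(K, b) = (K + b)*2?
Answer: -1/819497 ≈ -1.2203e-6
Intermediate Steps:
L(K, b) = 2*K + 2*b
g(a) = -20 - 3*a (g(a) = (2*(-5) + 2*(-5 + a)) - 5*a = (-10 + (-10 + 2*a)) - 5*a = (-20 + 2*a) - 5*a = -20 - 3*a)
1/(g(572) - 817761) = 1/((-20 - 3*572) - 817761) = 1/((-20 - 1716) - 817761) = 1/(-1736 - 817761) = 1/(-819497) = -1/819497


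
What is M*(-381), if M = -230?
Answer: 87630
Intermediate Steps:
M*(-381) = -230*(-381) = 87630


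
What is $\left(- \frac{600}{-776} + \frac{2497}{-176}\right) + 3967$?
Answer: $\frac{6135965}{1552} \approx 3953.6$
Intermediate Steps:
$\left(- \frac{600}{-776} + \frac{2497}{-176}\right) + 3967 = \left(\left(-600\right) \left(- \frac{1}{776}\right) + 2497 \left(- \frac{1}{176}\right)\right) + 3967 = \left(\frac{75}{97} - \frac{227}{16}\right) + 3967 = - \frac{20819}{1552} + 3967 = \frac{6135965}{1552}$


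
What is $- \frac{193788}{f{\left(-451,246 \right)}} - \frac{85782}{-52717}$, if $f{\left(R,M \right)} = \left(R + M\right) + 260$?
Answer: $- \frac{600659058}{170555} \approx -3521.8$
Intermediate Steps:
$f{\left(R,M \right)} = 260 + M + R$ ($f{\left(R,M \right)} = \left(M + R\right) + 260 = 260 + M + R$)
$- \frac{193788}{f{\left(-451,246 \right)}} - \frac{85782}{-52717} = - \frac{193788}{260 + 246 - 451} - \frac{85782}{-52717} = - \frac{193788}{55} - - \frac{5046}{3101} = \left(-193788\right) \frac{1}{55} + \frac{5046}{3101} = - \frac{193788}{55} + \frac{5046}{3101} = - \frac{600659058}{170555}$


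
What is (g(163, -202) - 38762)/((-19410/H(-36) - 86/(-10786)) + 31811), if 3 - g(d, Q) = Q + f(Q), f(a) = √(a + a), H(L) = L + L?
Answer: -2495254812/2076127547 - 129432*I*√101/2076127547 ≈ -1.2019 - 0.00062654*I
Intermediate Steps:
H(L) = 2*L
f(a) = √2*√a (f(a) = √(2*a) = √2*√a)
g(d, Q) = 3 - Q - √2*√Q (g(d, Q) = 3 - (Q + √2*√Q) = 3 + (-Q - √2*√Q) = 3 - Q - √2*√Q)
(g(163, -202) - 38762)/((-19410/H(-36) - 86/(-10786)) + 31811) = ((3 - 1*(-202) - √2*√(-202)) - 38762)/((-19410/(2*(-36)) - 86/(-10786)) + 31811) = ((3 + 202 - √2*I*√202) - 38762)/((-19410/(-72) - 86*(-1/10786)) + 31811) = ((3 + 202 - 2*I*√101) - 38762)/((-19410*(-1/72) + 43/5393) + 31811) = ((205 - 2*I*√101) - 38762)/((3235/12 + 43/5393) + 31811) = (-38557 - 2*I*√101)/(17446871/64716 + 31811) = (-38557 - 2*I*√101)/(2076127547/64716) = (-38557 - 2*I*√101)*(64716/2076127547) = -2495254812/2076127547 - 129432*I*√101/2076127547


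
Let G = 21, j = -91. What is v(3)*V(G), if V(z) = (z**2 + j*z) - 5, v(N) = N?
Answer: -4425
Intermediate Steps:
V(z) = -5 + z**2 - 91*z (V(z) = (z**2 - 91*z) - 5 = -5 + z**2 - 91*z)
v(3)*V(G) = 3*(-5 + 21**2 - 91*21) = 3*(-5 + 441 - 1911) = 3*(-1475) = -4425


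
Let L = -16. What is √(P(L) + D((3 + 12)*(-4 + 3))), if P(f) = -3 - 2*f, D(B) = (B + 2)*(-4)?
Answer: 9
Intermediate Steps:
D(B) = -8 - 4*B (D(B) = (2 + B)*(-4) = -8 - 4*B)
√(P(L) + D((3 + 12)*(-4 + 3))) = √((-3 - 2*(-16)) + (-8 - 4*(3 + 12)*(-4 + 3))) = √((-3 + 32) + (-8 - 60*(-1))) = √(29 + (-8 - 4*(-15))) = √(29 + (-8 + 60)) = √(29 + 52) = √81 = 9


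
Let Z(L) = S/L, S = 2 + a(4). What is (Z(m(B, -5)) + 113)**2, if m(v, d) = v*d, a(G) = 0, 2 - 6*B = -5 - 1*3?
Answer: 7946761/625 ≈ 12715.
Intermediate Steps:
B = 5/3 (B = 1/3 - (-5 - 1*3)/6 = 1/3 - (-5 - 3)/6 = 1/3 - 1/6*(-8) = 1/3 + 4/3 = 5/3 ≈ 1.6667)
S = 2 (S = 2 + 0 = 2)
m(v, d) = d*v
Z(L) = 2/L
(Z(m(B, -5)) + 113)**2 = (2/((-5*5/3)) + 113)**2 = (2/(-25/3) + 113)**2 = (2*(-3/25) + 113)**2 = (-6/25 + 113)**2 = (2819/25)**2 = 7946761/625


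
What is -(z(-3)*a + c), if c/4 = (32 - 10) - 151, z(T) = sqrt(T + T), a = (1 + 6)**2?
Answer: 516 - 49*I*sqrt(6) ≈ 516.0 - 120.03*I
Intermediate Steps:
a = 49 (a = 7**2 = 49)
z(T) = sqrt(2)*sqrt(T) (z(T) = sqrt(2*T) = sqrt(2)*sqrt(T))
c = -516 (c = 4*((32 - 10) - 151) = 4*(22 - 151) = 4*(-129) = -516)
-(z(-3)*a + c) = -((sqrt(2)*sqrt(-3))*49 - 516) = -((sqrt(2)*(I*sqrt(3)))*49 - 516) = -((I*sqrt(6))*49 - 516) = -(49*I*sqrt(6) - 516) = -(-516 + 49*I*sqrt(6)) = 516 - 49*I*sqrt(6)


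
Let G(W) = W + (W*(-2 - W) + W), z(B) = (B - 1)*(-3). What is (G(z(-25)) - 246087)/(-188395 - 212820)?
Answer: 252171/401215 ≈ 0.62852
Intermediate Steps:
z(B) = 3 - 3*B (z(B) = (-1 + B)*(-3) = 3 - 3*B)
G(W) = 2*W + W*(-2 - W) (G(W) = W + (W + W*(-2 - W)) = 2*W + W*(-2 - W))
(G(z(-25)) - 246087)/(-188395 - 212820) = (-(3 - 3*(-25))**2 - 246087)/(-188395 - 212820) = (-(3 + 75)**2 - 246087)/(-401215) = (-1*78**2 - 246087)*(-1/401215) = (-1*6084 - 246087)*(-1/401215) = (-6084 - 246087)*(-1/401215) = -252171*(-1/401215) = 252171/401215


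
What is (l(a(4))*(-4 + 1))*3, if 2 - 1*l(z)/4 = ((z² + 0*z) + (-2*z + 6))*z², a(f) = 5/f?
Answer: 13617/64 ≈ 212.77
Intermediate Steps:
l(z) = 8 - 4*z²*(6 + z² - 2*z) (l(z) = 8 - 4*((z² + 0*z) + (-2*z + 6))*z² = 8 - 4*((z² + 0) + (6 - 2*z))*z² = 8 - 4*(z² + (6 - 2*z))*z² = 8 - 4*(6 + z² - 2*z)*z² = 8 - 4*z²*(6 + z² - 2*z))
(l(a(4))*(-4 + 1))*3 = ((8 - 24*(5/4)² - 4*(5/4)⁴ + 8*(5/4)³)*(-4 + 1))*3 = ((8 - 24*(5*(¼))² - 4*(5*(¼))⁴ + 8*(5*(¼))³)*(-3))*3 = ((8 - 24*(5/4)² - 4*(5/4)⁴ + 8*(5/4)³)*(-3))*3 = ((8 - 24*25/16 - 4*625/256 + 8*(125/64))*(-3))*3 = ((8 - 75/2 - 625/64 + 125/8)*(-3))*3 = -1513/64*(-3)*3 = (4539/64)*3 = 13617/64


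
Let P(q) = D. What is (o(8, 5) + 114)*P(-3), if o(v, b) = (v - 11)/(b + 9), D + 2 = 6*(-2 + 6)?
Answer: 17523/7 ≈ 2503.3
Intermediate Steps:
D = 22 (D = -2 + 6*(-2 + 6) = -2 + 6*4 = -2 + 24 = 22)
o(v, b) = (-11 + v)/(9 + b)
P(q) = 22
(o(8, 5) + 114)*P(-3) = ((-11 + 8)/(9 + 5) + 114)*22 = (-3/14 + 114)*22 = (1593/14)*22 = 17523/7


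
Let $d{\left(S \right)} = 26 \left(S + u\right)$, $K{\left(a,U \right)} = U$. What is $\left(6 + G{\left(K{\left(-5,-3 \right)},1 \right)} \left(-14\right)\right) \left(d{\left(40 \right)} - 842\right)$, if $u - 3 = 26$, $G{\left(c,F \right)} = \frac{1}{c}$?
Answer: $\frac{30464}{3} \approx 10155.0$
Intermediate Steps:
$u = 29$ ($u = 3 + 26 = 29$)
$d{\left(S \right)} = 754 + 26 S$ ($d{\left(S \right)} = 26 \left(S + 29\right) = 26 \left(29 + S\right) = 754 + 26 S$)
$\left(6 + G{\left(K{\left(-5,-3 \right)},1 \right)} \left(-14\right)\right) \left(d{\left(40 \right)} - 842\right) = \left(6 + \frac{1}{-3} \left(-14\right)\right) \left(\left(754 + 26 \cdot 40\right) - 842\right) = \left(6 - - \frac{14}{3}\right) \left(\left(754 + 1040\right) - 842\right) = \left(6 + \frac{14}{3}\right) \left(1794 - 842\right) = \frac{32}{3} \cdot 952 = \frac{30464}{3}$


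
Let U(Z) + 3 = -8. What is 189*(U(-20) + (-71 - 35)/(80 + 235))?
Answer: -10713/5 ≈ -2142.6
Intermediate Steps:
U(Z) = -11 (U(Z) = -3 - 8 = -11)
189*(U(-20) + (-71 - 35)/(80 + 235)) = 189*(-11 + (-71 - 35)/(80 + 235)) = 189*(-11 - 106/315) = 189*(-3571/315) = -10713/5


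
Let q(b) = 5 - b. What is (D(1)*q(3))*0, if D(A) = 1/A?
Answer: 0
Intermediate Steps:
D(A) = 1/A
(D(1)*q(3))*0 = ((5 - 1*3)/1)*0 = (1*(5 - 3))*0 = (1*2)*0 = 2*0 = 0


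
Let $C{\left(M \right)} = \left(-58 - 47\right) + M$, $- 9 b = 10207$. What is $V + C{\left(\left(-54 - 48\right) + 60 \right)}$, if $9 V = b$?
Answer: $- \frac{22114}{81} \approx -273.01$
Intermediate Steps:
$b = - \frac{10207}{9}$ ($b = \left(- \frac{1}{9}\right) 10207 = - \frac{10207}{9} \approx -1134.1$)
$V = - \frac{10207}{81}$ ($V = \frac{1}{9} \left(- \frac{10207}{9}\right) = - \frac{10207}{81} \approx -126.01$)
$C{\left(M \right)} = -105 + M$
$V + C{\left(\left(-54 - 48\right) + 60 \right)} = - \frac{10207}{81} + \left(-105 + \left(\left(-54 - 48\right) + 60\right)\right) = - \frac{10207}{81} + \left(-105 + \left(-102 + 60\right)\right) = - \frac{10207}{81} - 147 = - \frac{22114}{81}$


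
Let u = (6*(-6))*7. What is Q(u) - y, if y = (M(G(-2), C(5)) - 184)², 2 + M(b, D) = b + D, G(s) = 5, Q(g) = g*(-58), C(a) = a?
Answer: -16360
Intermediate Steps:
u = -252 (u = -36*7 = -252)
Q(g) = -58*g
M(b, D) = -2 + D + b (M(b, D) = -2 + (b + D) = -2 + (D + b) = -2 + D + b)
y = 30976 (y = ((-2 + 5 + 5) - 184)² = (8 - 184)² = (-176)² = 30976)
Q(u) - y = -58*(-252) - 1*30976 = 14616 - 30976 = -16360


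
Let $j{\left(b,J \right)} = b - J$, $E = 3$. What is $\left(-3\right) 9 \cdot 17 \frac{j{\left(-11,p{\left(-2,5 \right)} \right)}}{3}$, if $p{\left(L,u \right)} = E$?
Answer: $2142$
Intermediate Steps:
$p{\left(L,u \right)} = 3$
$\left(-3\right) 9 \cdot 17 \frac{j{\left(-11,p{\left(-2,5 \right)} \right)}}{3} = \left(-3\right) 9 \cdot 17 \frac{-11 - 3}{3} = \left(-27\right) 17 \left(-11 - 3\right) \frac{1}{3} = - 459 \left(\left(-14\right) \frac{1}{3}\right) = \left(-459\right) \left(- \frac{14}{3}\right) = 2142$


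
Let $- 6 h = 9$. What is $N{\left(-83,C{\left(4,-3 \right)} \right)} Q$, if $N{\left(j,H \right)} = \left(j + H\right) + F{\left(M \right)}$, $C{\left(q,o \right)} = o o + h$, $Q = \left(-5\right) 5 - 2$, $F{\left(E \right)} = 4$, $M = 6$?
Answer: $\frac{3861}{2} \approx 1930.5$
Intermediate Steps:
$h = - \frac{3}{2}$ ($h = \left(- \frac{1}{6}\right) 9 = - \frac{3}{2} \approx -1.5$)
$Q = -27$ ($Q = -25 - 2 = -27$)
$C{\left(q,o \right)} = - \frac{3}{2} + o^{2}$ ($C{\left(q,o \right)} = o o - \frac{3}{2} = o^{2} - \frac{3}{2} = - \frac{3}{2} + o^{2}$)
$N{\left(j,H \right)} = 4 + H + j$ ($N{\left(j,H \right)} = \left(j + H\right) + 4 = \left(H + j\right) + 4 = 4 + H + j$)
$N{\left(-83,C{\left(4,-3 \right)} \right)} Q = \left(4 - \left(\frac{3}{2} - \left(-3\right)^{2}\right) - 83\right) \left(-27\right) = \left(4 + \left(- \frac{3}{2} + 9\right) - 83\right) \left(-27\right) = \left(4 + \frac{15}{2} - 83\right) \left(-27\right) = \left(- \frac{143}{2}\right) \left(-27\right) = \frac{3861}{2}$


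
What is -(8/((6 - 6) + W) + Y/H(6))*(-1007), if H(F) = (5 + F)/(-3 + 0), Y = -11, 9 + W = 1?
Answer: 2014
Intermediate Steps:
W = -8 (W = -9 + 1 = -8)
H(F) = -5/3 - F/3 (H(F) = (5 + F)/(-3) = (5 + F)*(-⅓) = -5/3 - F/3)
-(8/((6 - 6) + W) + Y/H(6))*(-1007) = -(8/((6 - 6) - 8) - 11/(-5/3 - ⅓*6))*(-1007) = -(8/(0 - 8) - 11/(-5/3 - 2))*(-1007) = -(8/(-8) - 11/(-11/3))*(-1007) = -(8*(-⅛) - 11*(-3/11))*(-1007) = -(-1 + 3)*(-1007) = -1*2*(-1007) = -2*(-1007) = 2014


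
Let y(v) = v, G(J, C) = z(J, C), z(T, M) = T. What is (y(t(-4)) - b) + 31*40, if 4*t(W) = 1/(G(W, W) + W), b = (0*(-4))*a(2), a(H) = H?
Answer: 39679/32 ≈ 1240.0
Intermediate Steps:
G(J, C) = J
b = 0 (b = (0*(-4))*2 = 0*2 = 0)
t(W) = 1/(8*W) (t(W) = 1/(4*(W + W)) = 1/(4*((2*W))) = (1/(2*W))/4 = 1/(8*W))
(y(t(-4)) - b) + 31*40 = ((1/8)/(-4) - 1*0) + 31*40 = ((1/8)*(-1/4) + 0) + 1240 = (-1/32 + 0) + 1240 = -1/32 + 1240 = 39679/32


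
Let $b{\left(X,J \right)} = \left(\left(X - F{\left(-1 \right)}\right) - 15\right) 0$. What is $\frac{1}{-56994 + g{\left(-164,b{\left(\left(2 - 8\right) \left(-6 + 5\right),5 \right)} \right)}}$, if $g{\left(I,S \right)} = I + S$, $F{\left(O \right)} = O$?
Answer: $- \frac{1}{57158} \approx -1.7495 \cdot 10^{-5}$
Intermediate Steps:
$b{\left(X,J \right)} = 0$ ($b{\left(X,J \right)} = \left(\left(X - -1\right) - 15\right) 0 = \left(\left(X + 1\right) - 15\right) 0 = \left(\left(1 + X\right) - 15\right) 0 = \left(-14 + X\right) 0 = 0$)
$\frac{1}{-56994 + g{\left(-164,b{\left(\left(2 - 8\right) \left(-6 + 5\right),5 \right)} \right)}} = \frac{1}{-56994 + \left(-164 + 0\right)} = \frac{1}{-56994 - 164} = \frac{1}{-57158} = - \frac{1}{57158}$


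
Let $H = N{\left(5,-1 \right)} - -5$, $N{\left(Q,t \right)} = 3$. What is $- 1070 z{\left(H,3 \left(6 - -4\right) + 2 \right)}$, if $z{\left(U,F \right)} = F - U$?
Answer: $-25680$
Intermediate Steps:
$H = 8$ ($H = 3 - -5 = 3 + 5 = 8$)
$- 1070 z{\left(H,3 \left(6 - -4\right) + 2 \right)} = - 1070 \left(\left(3 \left(6 - -4\right) + 2\right) - 8\right) = - 1070 \left(\left(3 \left(6 + 4\right) + 2\right) - 8\right) = - 1070 \left(\left(3 \cdot 10 + 2\right) - 8\right) = - 1070 \left(\left(30 + 2\right) - 8\right) = - 1070 \left(32 - 8\right) = \left(-1070\right) 24 = -25680$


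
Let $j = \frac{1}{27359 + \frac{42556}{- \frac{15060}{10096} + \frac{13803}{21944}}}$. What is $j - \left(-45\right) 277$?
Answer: $\frac{3271473197214768}{262452724361} \approx 12465.0$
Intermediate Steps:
$j = - \frac{11945097}{262452724361}$ ($j = \frac{1}{27359 + \frac{42556}{\left(-15060\right) \frac{1}{10096} + 13803 \cdot \frac{1}{21944}}} = \frac{1}{27359 + \frac{42556}{- \frac{3765}{2524} + \frac{13803}{21944}}} = \frac{1}{27359 + \frac{42556}{- \frac{11945097}{13846664}}} = \frac{1}{27359 + 42556 \left(- \frac{13846664}{11945097}\right)} = \frac{1}{27359 - \frac{589258633184}{11945097}} = \frac{1}{- \frac{262452724361}{11945097}} = - \frac{11945097}{262452724361} \approx -4.5513 \cdot 10^{-5}$)
$j - \left(-45\right) 277 = - \frac{11945097}{262452724361} - \left(-45\right) 277 = - \frac{11945097}{262452724361} - -12465 = - \frac{11945097}{262452724361} + 12465 = \frac{3271473197214768}{262452724361}$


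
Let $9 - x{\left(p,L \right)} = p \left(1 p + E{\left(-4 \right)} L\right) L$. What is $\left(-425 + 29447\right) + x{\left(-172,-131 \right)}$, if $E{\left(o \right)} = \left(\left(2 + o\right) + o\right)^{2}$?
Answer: $110165447$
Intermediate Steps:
$E{\left(o \right)} = \left(2 + 2 o\right)^{2}$
$x{\left(p,L \right)} = 9 - L p \left(p + 36 L\right)$ ($x{\left(p,L \right)} = 9 - p \left(1 p + 4 \left(1 - 4\right)^{2} L\right) L = 9 - p \left(p + 4 \left(-3\right)^{2} L\right) L = 9 - p \left(p + 4 \cdot 9 L\right) L = 9 - p \left(p + 36 L\right) L = 9 - L p \left(p + 36 L\right)$)
$\left(-425 + 29447\right) + x{\left(-172,-131 \right)} = \left(-425 + 29447\right) - \left(-9 - 106260912 - 3875504\right) = 29022 - \left(-9 - 106260912 - 3875504\right) = 29022 + \left(9 + 3875504 + 106260912\right) = 29022 + 110136425 = 110165447$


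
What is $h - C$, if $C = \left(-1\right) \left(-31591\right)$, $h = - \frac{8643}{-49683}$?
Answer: $- \frac{523175670}{16561} \approx -31591.0$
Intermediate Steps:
$h = \frac{2881}{16561}$ ($h = \left(-8643\right) \left(- \frac{1}{49683}\right) = \frac{2881}{16561} \approx 0.17396$)
$C = 31591$
$h - C = \frac{2881}{16561} - 31591 = - \frac{523175670}{16561}$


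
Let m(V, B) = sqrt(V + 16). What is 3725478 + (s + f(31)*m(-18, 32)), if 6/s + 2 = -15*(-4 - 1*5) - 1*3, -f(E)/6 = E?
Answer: 242156073/65 - 186*I*sqrt(2) ≈ 3.7255e+6 - 263.04*I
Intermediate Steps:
f(E) = -6*E
m(V, B) = sqrt(16 + V)
s = 3/65 (s = 6/(-2 + (-15*(-4 - 1*5) - 1*3)) = 6/(-2 + (-15*(-4 - 5) - 3)) = 6/(-2 + (-15*(-9) - 3)) = 6/(-2 + (135 - 3)) = 6/(-2 + 132) = 6/130 = 6*(1/130) = 3/65 ≈ 0.046154)
3725478 + (s + f(31)*m(-18, 32)) = 3725478 + (3/65 + (-6*31)*sqrt(16 - 18)) = 3725478 + (3/65 - 186*I*sqrt(2)) = 242156073/65 - 186*I*sqrt(2)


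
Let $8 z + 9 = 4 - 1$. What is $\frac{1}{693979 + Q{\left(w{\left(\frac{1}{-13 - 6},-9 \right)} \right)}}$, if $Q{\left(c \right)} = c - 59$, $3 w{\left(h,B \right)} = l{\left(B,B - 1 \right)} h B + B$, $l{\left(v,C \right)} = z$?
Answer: $\frac{76}{52737683} \approx 1.4411 \cdot 10^{-6}$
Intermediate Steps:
$z = - \frac{3}{4}$ ($z = - \frac{9}{8} + \frac{4 - 1}{8} = - \frac{9}{8} + \frac{1}{8} \cdot 3 = - \frac{9}{8} + \frac{3}{8} = - \frac{3}{4} \approx -0.75$)
$l{\left(v,C \right)} = - \frac{3}{4}$
$w{\left(h,B \right)} = \frac{B}{3} - \frac{B h}{4}$ ($w{\left(h,B \right)} = \frac{- \frac{3 h}{4} B + B}{3} = \frac{- \frac{3 B h}{4} + B}{3} = \frac{B - \frac{3 B h}{4}}{3} = \frac{B}{3} - \frac{B h}{4}$)
$Q{\left(c \right)} = -59 + c$ ($Q{\left(c \right)} = c - 59 = -59 + c$)
$\frac{1}{693979 + Q{\left(w{\left(\frac{1}{-13 - 6},-9 \right)} \right)}} = \frac{1}{693979 - \left(59 + \frac{3 \left(4 - \frac{3}{-13 - 6}\right)}{4}\right)} = \frac{1}{693979 - \left(59 + \frac{3 \left(4 - \frac{3}{-19}\right)}{4}\right)} = \frac{1}{693979 - \left(59 + \frac{3 \left(4 - - \frac{3}{19}\right)}{4}\right)} = \frac{1}{693979 - \left(59 + \frac{3 \left(4 + \frac{3}{19}\right)}{4}\right)} = \frac{1}{693979 - \left(59 + \frac{3}{4} \cdot \frac{79}{19}\right)} = \frac{1}{693979 - \frac{4721}{76}} = \frac{1}{\frac{52737683}{76}} = \frac{76}{52737683}$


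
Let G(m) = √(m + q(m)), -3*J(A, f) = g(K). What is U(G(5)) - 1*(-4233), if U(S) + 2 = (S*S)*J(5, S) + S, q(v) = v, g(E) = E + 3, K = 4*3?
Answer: 4181 + √10 ≈ 4184.2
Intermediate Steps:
K = 12
g(E) = 3 + E
J(A, f) = -5 (J(A, f) = -(3 + 12)/3 = -⅓*15 = -5)
G(m) = √2*√m (G(m) = √(m + m) = √(2*m) = √2*√m)
U(S) = -2 + S - 5*S² (U(S) = -2 + ((S*S)*(-5) + S) = -2 + (S²*(-5) + S) = -2 + (-5*S² + S) = -2 + (S - 5*S²) = -2 + S - 5*S²)
U(G(5)) - 1*(-4233) = (-2 + √2*√5 - 5*(√2*√5)²) - 1*(-4233) = (-2 + √10 - 5*(√10)²) + 4233 = (-2 + √10 - 5*10) + 4233 = (-2 + √10 - 50) + 4233 = (-52 + √10) + 4233 = 4181 + √10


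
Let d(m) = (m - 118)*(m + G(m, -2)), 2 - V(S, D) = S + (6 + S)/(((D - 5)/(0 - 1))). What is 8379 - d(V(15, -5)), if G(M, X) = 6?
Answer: 716779/100 ≈ 7167.8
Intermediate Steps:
V(S, D) = 2 - S - (6 + S)/(5 - D) (V(S, D) = 2 - (S + (6 + S)/(((D - 5)/(0 - 1)))) = 2 - (S + (6 + S)/(((-5 + D)/(-1)))) = 2 - (S + (6 + S)/(((-5 + D)*(-1)))) = 2 - (S + (6 + S)/(5 - D)) = 2 + (-S - (6 + S)/(5 - D)) = 2 - S - (6 + S)/(5 - D))
d(m) = (-118 + m)*(6 + m) (d(m) = (m - 118)*(m + 6) = (-118 + m)*(6 + m))
8379 - d(V(15, -5)) = 8379 - (-708 + ((-4 + 2*(-5) + 6*15 - 1*(-5)*15)/(-5 - 5))² - 112*(-4 + 2*(-5) + 6*15 - 1*(-5)*15)/(-5 - 5)) = 8379 - (-708 + ((-4 - 10 + 90 + 75)/(-10))² - 112*(-4 - 10 + 90 + 75)/(-10)) = 8379 - (-708 + (-⅒*151)² - (-56)*151/5) = 8379 - (-708 + (-151/10)² - 112*(-151/10)) = 8379 - (-708 + 22801/100 + 8456/5) = 8379 - 1*121121/100 = 8379 - 121121/100 = 716779/100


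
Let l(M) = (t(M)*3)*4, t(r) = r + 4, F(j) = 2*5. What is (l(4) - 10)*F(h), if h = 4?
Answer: 860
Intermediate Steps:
F(j) = 10
t(r) = 4 + r
l(M) = 48 + 12*M (l(M) = ((4 + M)*3)*4 = (12 + 3*M)*4 = 48 + 12*M)
(l(4) - 10)*F(h) = ((48 + 12*4) - 10)*10 = ((48 + 48) - 10)*10 = (96 - 10)*10 = 86*10 = 860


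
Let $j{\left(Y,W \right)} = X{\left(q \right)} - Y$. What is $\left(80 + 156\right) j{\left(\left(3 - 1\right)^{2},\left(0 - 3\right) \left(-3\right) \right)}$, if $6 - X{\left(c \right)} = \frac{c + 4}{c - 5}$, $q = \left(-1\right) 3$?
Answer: $\frac{1003}{2} \approx 501.5$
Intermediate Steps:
$q = -3$
$X{\left(c \right)} = 6 - \frac{4 + c}{-5 + c}$ ($X{\left(c \right)} = 6 - \frac{c + 4}{c - 5} = 6 - \frac{4 + c}{-5 + c}$)
$j{\left(Y,W \right)} = \frac{49}{8} - Y$ ($j{\left(Y,W \right)} = \frac{-34 + 5 \left(-3\right)}{-5 - 3} - Y = \frac{-34 - 15}{-8} - Y = \left(- \frac{1}{8}\right) \left(-49\right) - Y = \frac{49}{8} - Y$)
$\left(80 + 156\right) j{\left(\left(3 - 1\right)^{2},\left(0 - 3\right) \left(-3\right) \right)} = \left(80 + 156\right) \left(\frac{49}{8} - \left(3 - 1\right)^{2}\right) = 236 \left(\frac{49}{8} - 2^{2}\right) = 236 \left(\frac{49}{8} - 4\right) = 236 \cdot \frac{17}{8} = \frac{1003}{2}$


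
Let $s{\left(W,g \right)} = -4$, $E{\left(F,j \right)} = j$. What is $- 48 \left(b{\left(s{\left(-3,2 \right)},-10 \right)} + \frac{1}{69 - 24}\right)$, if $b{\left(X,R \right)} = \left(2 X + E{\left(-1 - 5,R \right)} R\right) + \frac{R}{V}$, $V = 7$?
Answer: $- \frac{456592}{105} \approx -4348.5$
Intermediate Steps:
$b{\left(X,R \right)} = R^{2} + 2 X + \frac{R}{7}$ ($b{\left(X,R \right)} = \left(2 X + R R\right) + \frac{R}{7} = \left(2 X + R^{2}\right) + R \frac{1}{7} = \left(R^{2} + 2 X\right) + \frac{R}{7} = R^{2} + 2 X + \frac{R}{7}$)
$- 48 \left(b{\left(s{\left(-3,2 \right)},-10 \right)} + \frac{1}{69 - 24}\right) = - 48 \left(\left(\left(-10\right)^{2} + 2 \left(-4\right) + \frac{1}{7} \left(-10\right)\right) + \frac{1}{69 - 24}\right) = - 48 \left(\left(100 - 8 - \frac{10}{7}\right) + \frac{1}{45}\right) = - 48 \left(\frac{634}{7} + \frac{1}{45}\right) = \left(-48\right) \frac{28537}{315} = - \frac{456592}{105}$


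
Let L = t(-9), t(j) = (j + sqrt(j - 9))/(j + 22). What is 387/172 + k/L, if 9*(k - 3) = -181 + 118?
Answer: 307/44 + 52*I*sqrt(2)/33 ≈ 6.9773 + 2.2285*I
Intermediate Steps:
t(j) = (j + sqrt(-9 + j))/(22 + j)
k = -4 (k = 3 + (-181 + 118)/9 = 3 + (1/9)*(-63) = 3 - 7 = -4)
L = -9/13 + 3*I*sqrt(2)/13 (L = (-9 + sqrt(-9 - 9))/(22 - 9) = (-9 + sqrt(-18))/13 = (-9 + 3*I*sqrt(2))/13 = -9/13 + 3*I*sqrt(2)/13 ≈ -0.69231 + 0.32636*I)
387/172 + k/L = 387/172 - 4/(-9/13 + 3*I*sqrt(2)/13) = 387*(1/172) - 4/(-9/13 + 3*I*sqrt(2)/13) = 9/4 - 4/(-9/13 + 3*I*sqrt(2)/13)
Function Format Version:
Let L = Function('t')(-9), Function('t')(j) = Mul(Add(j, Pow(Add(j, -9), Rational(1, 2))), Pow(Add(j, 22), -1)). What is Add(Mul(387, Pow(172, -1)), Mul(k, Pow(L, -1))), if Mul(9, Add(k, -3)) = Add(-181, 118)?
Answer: Add(Rational(307, 44), Mul(Rational(52, 33), I, Pow(2, Rational(1, 2)))) ≈ Add(6.9773, Mul(2.2285, I))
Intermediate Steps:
Function('t')(j) = Mul(Pow(Add(22, j), -1), Add(j, Pow(Add(-9, j), Rational(1, 2)))) (Function('t')(j) = Mul(Add(j, Pow(Add(-9, j), Rational(1, 2))), Pow(Add(22, j), -1)) = Mul(Pow(Add(22, j), -1), Add(j, Pow(Add(-9, j), Rational(1, 2)))))
k = -4 (k = Add(3, Mul(Rational(1, 9), Add(-181, 118))) = Add(3, Mul(Rational(1, 9), -63)) = Add(3, -7) = -4)
L = Add(Rational(-9, 13), Mul(Rational(3, 13), I, Pow(2, Rational(1, 2)))) (L = Mul(Pow(Add(22, -9), -1), Add(-9, Pow(Add(-9, -9), Rational(1, 2)))) = Mul(Pow(13, -1), Add(-9, Pow(-18, Rational(1, 2)))) = Mul(Rational(1, 13), Add(-9, Mul(3, I, Pow(2, Rational(1, 2))))) = Add(Rational(-9, 13), Mul(Rational(3, 13), I, Pow(2, Rational(1, 2)))) ≈ Add(-0.69231, Mul(0.32636, I)))
Add(Mul(387, Pow(172, -1)), Mul(k, Pow(L, -1))) = Add(Mul(387, Pow(172, -1)), Mul(-4, Pow(Add(Rational(-9, 13), Mul(Rational(3, 13), I, Pow(2, Rational(1, 2)))), -1))) = Add(Mul(387, Rational(1, 172)), Mul(-4, Pow(Add(Rational(-9, 13), Mul(Rational(3, 13), I, Pow(2, Rational(1, 2)))), -1))) = Add(Rational(9, 4), Mul(-4, Pow(Add(Rational(-9, 13), Mul(Rational(3, 13), I, Pow(2, Rational(1, 2)))), -1)))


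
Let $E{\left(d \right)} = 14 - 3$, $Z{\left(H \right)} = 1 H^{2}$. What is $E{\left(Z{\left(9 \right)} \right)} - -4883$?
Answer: $4894$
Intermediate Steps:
$Z{\left(H \right)} = H^{2}$
$E{\left(d \right)} = 11$ ($E{\left(d \right)} = 14 - 3 = 11$)
$E{\left(Z{\left(9 \right)} \right)} - -4883 = 11 - -4883 = 11 + 4883 = 4894$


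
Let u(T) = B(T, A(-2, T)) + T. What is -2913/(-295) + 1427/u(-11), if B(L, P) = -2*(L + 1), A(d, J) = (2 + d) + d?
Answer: 447182/2655 ≈ 168.43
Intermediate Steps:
A(d, J) = 2 + 2*d
B(L, P) = -2 - 2*L (B(L, P) = -2*(1 + L) = -2 - 2*L)
u(T) = -2 - T (u(T) = (-2 - 2*T) + T = -2 - T)
-2913/(-295) + 1427/u(-11) = -2913/(-295) + 1427/(-2 - 1*(-11)) = -2913*(-1/295) + 1427/(-2 + 11) = 2913/295 + 1427/9 = 447182/2655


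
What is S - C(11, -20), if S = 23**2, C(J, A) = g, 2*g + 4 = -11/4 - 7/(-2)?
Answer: 4245/8 ≈ 530.63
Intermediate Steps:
g = -13/8 (g = -2 + (-11/4 - 7/(-2))/2 = -2 + (-11*1/4 - 7*(-1/2))/2 = -2 + (-11/4 + 7/2)/2 = -2 + (1/2)*(3/4) = -2 + 3/8 = -13/8 ≈ -1.6250)
C(J, A) = -13/8
S = 529
S - C(11, -20) = 529 - 1*(-13/8) = 529 + 13/8 = 4245/8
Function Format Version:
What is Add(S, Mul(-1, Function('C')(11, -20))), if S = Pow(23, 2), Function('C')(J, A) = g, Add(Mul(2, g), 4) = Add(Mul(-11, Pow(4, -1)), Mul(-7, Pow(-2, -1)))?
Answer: Rational(4245, 8) ≈ 530.63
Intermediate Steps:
g = Rational(-13, 8) (g = Add(-2, Mul(Rational(1, 2), Add(Mul(-11, Pow(4, -1)), Mul(-7, Pow(-2, -1))))) = Add(-2, Mul(Rational(1, 2), Add(Mul(-11, Rational(1, 4)), Mul(-7, Rational(-1, 2))))) = Add(-2, Mul(Rational(1, 2), Add(Rational(-11, 4), Rational(7, 2)))) = Add(-2, Mul(Rational(1, 2), Rational(3, 4))) = Add(-2, Rational(3, 8)) = Rational(-13, 8) ≈ -1.6250)
Function('C')(J, A) = Rational(-13, 8)
S = 529
Add(S, Mul(-1, Function('C')(11, -20))) = Add(529, Mul(-1, Rational(-13, 8))) = Add(529, Rational(13, 8)) = Rational(4245, 8)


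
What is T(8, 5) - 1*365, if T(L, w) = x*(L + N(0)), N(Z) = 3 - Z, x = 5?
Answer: -310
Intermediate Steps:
T(L, w) = 15 + 5*L (T(L, w) = 5*(L + (3 - 1*0)) = 5*(L + (3 + 0)) = 5*(L + 3) = 5*(3 + L) = 15 + 5*L)
T(8, 5) - 1*365 = (15 + 5*8) - 1*365 = (15 + 40) - 365 = 55 - 365 = -310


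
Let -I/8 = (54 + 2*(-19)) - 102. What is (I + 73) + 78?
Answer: 839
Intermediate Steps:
I = 688 (I = -8*((54 + 2*(-19)) - 102) = -8*((54 - 38) - 102) = -8*(16 - 102) = -8*(-86) = 688)
(I + 73) + 78 = (688 + 73) + 78 = 761 + 78 = 839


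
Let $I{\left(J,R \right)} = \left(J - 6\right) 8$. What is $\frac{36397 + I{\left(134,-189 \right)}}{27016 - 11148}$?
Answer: $\frac{37421}{15868} \approx 2.3583$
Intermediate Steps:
$I{\left(J,R \right)} = -48 + 8 J$ ($I{\left(J,R \right)} = \left(-6 + J\right) 8 = -48 + 8 J$)
$\frac{36397 + I{\left(134,-189 \right)}}{27016 - 11148} = \frac{36397 + \left(-48 + 8 \cdot 134\right)}{27016 - 11148} = \frac{36397 + \left(-48 + 1072\right)}{15868} = \left(36397 + 1024\right) \frac{1}{15868} = 37421 \cdot \frac{1}{15868} = \frac{37421}{15868}$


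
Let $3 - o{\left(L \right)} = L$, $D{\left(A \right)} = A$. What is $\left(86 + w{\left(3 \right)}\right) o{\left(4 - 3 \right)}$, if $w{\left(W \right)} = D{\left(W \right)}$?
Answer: $178$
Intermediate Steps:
$o{\left(L \right)} = 3 - L$
$w{\left(W \right)} = W$
$\left(86 + w{\left(3 \right)}\right) o{\left(4 - 3 \right)} = \left(86 + 3\right) \left(3 - \left(4 - 3\right)\right) = 89 \left(3 - 1\right) = 89 \cdot 2 = 178$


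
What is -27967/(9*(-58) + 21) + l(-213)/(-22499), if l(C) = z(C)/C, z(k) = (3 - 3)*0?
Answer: 27967/501 ≈ 55.822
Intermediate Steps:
z(k) = 0 (z(k) = 0*0 = 0)
l(C) = 0 (l(C) = 0/C = 0)
-27967/(9*(-58) + 21) + l(-213)/(-22499) = -27967/(9*(-58) + 21) + 0/(-22499) = -27967/(-522 + 21) + 0*(-1/22499) = -27967/(-501) + 0 = -27967*(-1/501) + 0 = 27967/501 + 0 = 27967/501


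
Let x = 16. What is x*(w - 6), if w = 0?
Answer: -96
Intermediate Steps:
x*(w - 6) = 16*(0 - 6) = 16*(-6) = -96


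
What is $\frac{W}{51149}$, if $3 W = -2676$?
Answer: $- \frac{892}{51149} \approx -0.017439$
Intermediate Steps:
$W = -892$ ($W = \frac{1}{3} \left(-2676\right) = -892$)
$\frac{W}{51149} = - \frac{892}{51149}$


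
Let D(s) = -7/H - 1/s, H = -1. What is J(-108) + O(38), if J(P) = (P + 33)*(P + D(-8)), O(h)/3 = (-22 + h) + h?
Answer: 61821/8 ≈ 7727.6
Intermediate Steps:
O(h) = -66 + 6*h (O(h) = 3*((-22 + h) + h) = 3*(-22 + 2*h) = -66 + 6*h)
D(s) = 7 - 1/s (D(s) = -7/(-1) - 1/s = -7*(-1) - 1/s = 7 - 1/s)
J(P) = (33 + P)*(57/8 + P) (J(P) = (P + 33)*(P + (7 - 1/(-8))) = (33 + P)*(P + (7 - 1*(-⅛))) = (33 + P)*(P + (7 + ⅛)) = (33 + P)*(P + 57/8) = (33 + P)*(57/8 + P))
J(-108) + O(38) = (1881/8 + (-108)² + (321/8)*(-108)) + (-66 + 6*38) = (1881/8 + 11664 - 8667/2) + (-66 + 228) = 60525/8 + 162 = 61821/8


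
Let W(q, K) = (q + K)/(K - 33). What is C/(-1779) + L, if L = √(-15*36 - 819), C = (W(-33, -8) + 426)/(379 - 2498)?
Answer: 427/3769701 + 3*I*√151 ≈ 0.00011327 + 36.865*I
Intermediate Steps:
W(q, K) = (K + q)/(-33 + K)
C = -427/2119 (C = ((-8 - 33)/(-33 - 8) + 426)/(379 - 2498) = (-41/(-41) + 426)/(-2119) = (-1/41*(-41) + 426)*(-1/2119) = (1 + 426)*(-1/2119) = 427*(-1/2119) = -427/2119 ≈ -0.20151)
L = 3*I*√151 (L = √(-540 - 819) = √(-1359) = 3*I*√151 ≈ 36.865*I)
C/(-1779) + L = -427/2119/(-1779) + 3*I*√151 = -427/2119*(-1/1779) + 3*I*√151 = 427/3769701 + 3*I*√151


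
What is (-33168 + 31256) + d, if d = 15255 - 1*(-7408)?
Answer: 20751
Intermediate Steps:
d = 22663 (d = 15255 + 7408 = 22663)
(-33168 + 31256) + d = (-33168 + 31256) + 22663 = -1912 + 22663 = 20751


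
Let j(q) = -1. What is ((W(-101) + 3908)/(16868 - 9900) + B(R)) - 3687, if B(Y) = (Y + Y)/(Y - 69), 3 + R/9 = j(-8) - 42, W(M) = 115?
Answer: -179725335/48776 ≈ -3684.7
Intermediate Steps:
R = -414 (R = -27 + 9*(-1 - 42) = -27 + 9*(-43) = -27 - 387 = -414)
B(Y) = 2*Y/(-69 + Y) (B(Y) = (2*Y)/(-69 + Y) = 2*Y/(-69 + Y))
((W(-101) + 3908)/(16868 - 9900) + B(R)) - 3687 = ((115 + 3908)/(16868 - 9900) + 2*(-414)/(-69 - 414)) - 3687 = (4023/6968 + 2*(-414)/(-483)) - 3687 = (4023*(1/6968) + 2*(-414)*(-1/483)) - 3687 = (4023/6968 + 12/7) - 3687 = 111777/48776 - 3687 = -179725335/48776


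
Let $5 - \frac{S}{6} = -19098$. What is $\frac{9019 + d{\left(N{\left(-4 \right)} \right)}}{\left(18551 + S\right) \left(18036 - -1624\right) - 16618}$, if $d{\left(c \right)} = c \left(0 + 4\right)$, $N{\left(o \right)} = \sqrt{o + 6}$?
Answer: $\frac{9019}{2618085922} + \frac{2 \sqrt{2}}{1309042961} \approx 3.447 \cdot 10^{-6}$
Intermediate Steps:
$S = 114618$ ($S = 30 - -114588 = 30 + 114588 = 114618$)
$N{\left(o \right)} = \sqrt{6 + o}$
$d{\left(c \right)} = 4 c$ ($d{\left(c \right)} = c 4 = 4 c$)
$\frac{9019 + d{\left(N{\left(-4 \right)} \right)}}{\left(18551 + S\right) \left(18036 - -1624\right) - 16618} = \frac{9019 + 4 \sqrt{6 - 4}}{\left(18551 + 114618\right) \left(18036 - -1624\right) - 16618} = \frac{9019 + 4 \sqrt{2}}{133169 \left(18036 + 1624\right) - 16618} = \frac{9019 + 4 \sqrt{2}}{133169 \cdot 19660 - 16618} = \frac{9019 + 4 \sqrt{2}}{2618102540 - 16618} = \frac{9019 + 4 \sqrt{2}}{2618085922} = \left(9019 + 4 \sqrt{2}\right) \frac{1}{2618085922} = \frac{9019}{2618085922} + \frac{2 \sqrt{2}}{1309042961}$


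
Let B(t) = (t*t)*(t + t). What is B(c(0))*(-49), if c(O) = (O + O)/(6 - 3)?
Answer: 0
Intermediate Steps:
c(O) = 2*O/3 (c(O) = (2*O)/3 = (2*O)*(1/3) = 2*O/3)
B(t) = 2*t**3 (B(t) = t**2*(2*t) = 2*t**3)
B(c(0))*(-49) = (2*((2/3)*0)**3)*(-49) = (2*0**3)*(-49) = (2*0)*(-49) = 0*(-49) = 0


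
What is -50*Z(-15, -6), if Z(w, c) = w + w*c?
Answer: -3750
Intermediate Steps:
Z(w, c) = w + c*w
-50*Z(-15, -6) = -(-750)*(1 - 6) = -(-750)*(-5) = -50*75 = -3750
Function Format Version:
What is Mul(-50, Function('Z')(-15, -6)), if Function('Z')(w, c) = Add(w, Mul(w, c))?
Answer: -3750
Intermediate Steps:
Function('Z')(w, c) = Add(w, Mul(c, w))
Mul(-50, Function('Z')(-15, -6)) = Mul(-50, Mul(-15, Add(1, -6))) = Mul(-50, Mul(-15, -5)) = Mul(-50, 75) = -3750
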